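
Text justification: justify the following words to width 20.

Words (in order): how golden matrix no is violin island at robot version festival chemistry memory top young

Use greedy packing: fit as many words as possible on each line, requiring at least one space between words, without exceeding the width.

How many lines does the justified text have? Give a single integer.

Answer: 5

Derivation:
Line 1: ['how', 'golden', 'matrix', 'no'] (min_width=20, slack=0)
Line 2: ['is', 'violin', 'island', 'at'] (min_width=19, slack=1)
Line 3: ['robot', 'version'] (min_width=13, slack=7)
Line 4: ['festival', 'chemistry'] (min_width=18, slack=2)
Line 5: ['memory', 'top', 'young'] (min_width=16, slack=4)
Total lines: 5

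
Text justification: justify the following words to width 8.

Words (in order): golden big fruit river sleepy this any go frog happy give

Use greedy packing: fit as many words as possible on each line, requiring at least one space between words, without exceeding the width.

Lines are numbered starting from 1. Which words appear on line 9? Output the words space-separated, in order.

Answer: give

Derivation:
Line 1: ['golden'] (min_width=6, slack=2)
Line 2: ['big'] (min_width=3, slack=5)
Line 3: ['fruit'] (min_width=5, slack=3)
Line 4: ['river'] (min_width=5, slack=3)
Line 5: ['sleepy'] (min_width=6, slack=2)
Line 6: ['this', 'any'] (min_width=8, slack=0)
Line 7: ['go', 'frog'] (min_width=7, slack=1)
Line 8: ['happy'] (min_width=5, slack=3)
Line 9: ['give'] (min_width=4, slack=4)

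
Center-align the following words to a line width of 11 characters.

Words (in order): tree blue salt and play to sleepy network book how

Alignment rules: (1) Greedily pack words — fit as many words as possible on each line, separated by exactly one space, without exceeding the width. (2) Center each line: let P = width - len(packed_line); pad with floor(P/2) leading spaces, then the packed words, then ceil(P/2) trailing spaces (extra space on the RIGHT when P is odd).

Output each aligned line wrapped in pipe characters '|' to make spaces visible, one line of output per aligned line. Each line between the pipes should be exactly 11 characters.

Line 1: ['tree', 'blue'] (min_width=9, slack=2)
Line 2: ['salt', 'and'] (min_width=8, slack=3)
Line 3: ['play', 'to'] (min_width=7, slack=4)
Line 4: ['sleepy'] (min_width=6, slack=5)
Line 5: ['network'] (min_width=7, slack=4)
Line 6: ['book', 'how'] (min_width=8, slack=3)

Answer: | tree blue |
| salt and  |
|  play to  |
|  sleepy   |
|  network  |
| book how  |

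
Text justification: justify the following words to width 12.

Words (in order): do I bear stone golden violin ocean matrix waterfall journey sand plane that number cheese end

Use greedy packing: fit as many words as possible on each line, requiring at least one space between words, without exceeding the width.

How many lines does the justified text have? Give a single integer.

Answer: 9

Derivation:
Line 1: ['do', 'I', 'bear'] (min_width=9, slack=3)
Line 2: ['stone', 'golden'] (min_width=12, slack=0)
Line 3: ['violin', 'ocean'] (min_width=12, slack=0)
Line 4: ['matrix'] (min_width=6, slack=6)
Line 5: ['waterfall'] (min_width=9, slack=3)
Line 6: ['journey', 'sand'] (min_width=12, slack=0)
Line 7: ['plane', 'that'] (min_width=10, slack=2)
Line 8: ['number'] (min_width=6, slack=6)
Line 9: ['cheese', 'end'] (min_width=10, slack=2)
Total lines: 9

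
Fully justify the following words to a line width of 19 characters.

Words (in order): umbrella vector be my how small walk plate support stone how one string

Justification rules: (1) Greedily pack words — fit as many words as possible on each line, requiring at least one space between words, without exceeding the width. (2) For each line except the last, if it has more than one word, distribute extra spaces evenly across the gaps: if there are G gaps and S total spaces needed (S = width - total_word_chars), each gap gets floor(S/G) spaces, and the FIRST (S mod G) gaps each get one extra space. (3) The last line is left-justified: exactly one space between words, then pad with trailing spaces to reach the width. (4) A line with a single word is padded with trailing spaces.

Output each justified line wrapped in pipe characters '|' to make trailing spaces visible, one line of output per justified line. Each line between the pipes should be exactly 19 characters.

Line 1: ['umbrella', 'vector', 'be'] (min_width=18, slack=1)
Line 2: ['my', 'how', 'small', 'walk'] (min_width=17, slack=2)
Line 3: ['plate', 'support', 'stone'] (min_width=19, slack=0)
Line 4: ['how', 'one', 'string'] (min_width=14, slack=5)

Answer: |umbrella  vector be|
|my  how  small walk|
|plate support stone|
|how one string     |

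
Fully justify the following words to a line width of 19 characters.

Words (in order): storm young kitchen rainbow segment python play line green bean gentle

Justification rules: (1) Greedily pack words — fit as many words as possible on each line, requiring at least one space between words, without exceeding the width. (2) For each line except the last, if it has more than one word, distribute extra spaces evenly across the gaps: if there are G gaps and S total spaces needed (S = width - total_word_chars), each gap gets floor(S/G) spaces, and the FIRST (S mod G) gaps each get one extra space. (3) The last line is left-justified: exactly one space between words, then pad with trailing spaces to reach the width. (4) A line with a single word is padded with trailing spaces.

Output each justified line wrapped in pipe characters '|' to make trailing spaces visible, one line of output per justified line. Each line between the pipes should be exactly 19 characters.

Answer: |storm young kitchen|
|rainbow     segment|
|python   play  line|
|green bean gentle  |

Derivation:
Line 1: ['storm', 'young', 'kitchen'] (min_width=19, slack=0)
Line 2: ['rainbow', 'segment'] (min_width=15, slack=4)
Line 3: ['python', 'play', 'line'] (min_width=16, slack=3)
Line 4: ['green', 'bean', 'gentle'] (min_width=17, slack=2)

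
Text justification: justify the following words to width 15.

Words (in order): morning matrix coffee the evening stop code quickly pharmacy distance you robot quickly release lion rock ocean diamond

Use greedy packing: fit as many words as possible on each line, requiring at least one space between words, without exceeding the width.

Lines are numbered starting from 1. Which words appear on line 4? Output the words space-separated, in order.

Answer: code quickly

Derivation:
Line 1: ['morning', 'matrix'] (min_width=14, slack=1)
Line 2: ['coffee', 'the'] (min_width=10, slack=5)
Line 3: ['evening', 'stop'] (min_width=12, slack=3)
Line 4: ['code', 'quickly'] (min_width=12, slack=3)
Line 5: ['pharmacy'] (min_width=8, slack=7)
Line 6: ['distance', 'you'] (min_width=12, slack=3)
Line 7: ['robot', 'quickly'] (min_width=13, slack=2)
Line 8: ['release', 'lion'] (min_width=12, slack=3)
Line 9: ['rock', 'ocean'] (min_width=10, slack=5)
Line 10: ['diamond'] (min_width=7, slack=8)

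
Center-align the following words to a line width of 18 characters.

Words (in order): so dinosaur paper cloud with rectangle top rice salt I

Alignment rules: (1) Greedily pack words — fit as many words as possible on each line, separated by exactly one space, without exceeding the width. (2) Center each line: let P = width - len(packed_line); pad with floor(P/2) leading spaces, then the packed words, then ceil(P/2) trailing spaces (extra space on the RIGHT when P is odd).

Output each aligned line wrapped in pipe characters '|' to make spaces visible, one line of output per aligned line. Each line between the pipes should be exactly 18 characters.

Answer: |so dinosaur paper |
|    cloud with    |
|rectangle top rice|
|      salt I      |

Derivation:
Line 1: ['so', 'dinosaur', 'paper'] (min_width=17, slack=1)
Line 2: ['cloud', 'with'] (min_width=10, slack=8)
Line 3: ['rectangle', 'top', 'rice'] (min_width=18, slack=0)
Line 4: ['salt', 'I'] (min_width=6, slack=12)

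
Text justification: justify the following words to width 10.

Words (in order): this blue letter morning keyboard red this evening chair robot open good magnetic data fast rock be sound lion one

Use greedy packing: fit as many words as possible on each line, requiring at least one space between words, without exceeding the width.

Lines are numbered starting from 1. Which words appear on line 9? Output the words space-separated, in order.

Line 1: ['this', 'blue'] (min_width=9, slack=1)
Line 2: ['letter'] (min_width=6, slack=4)
Line 3: ['morning'] (min_width=7, slack=3)
Line 4: ['keyboard'] (min_width=8, slack=2)
Line 5: ['red', 'this'] (min_width=8, slack=2)
Line 6: ['evening'] (min_width=7, slack=3)
Line 7: ['chair'] (min_width=5, slack=5)
Line 8: ['robot', 'open'] (min_width=10, slack=0)
Line 9: ['good'] (min_width=4, slack=6)
Line 10: ['magnetic'] (min_width=8, slack=2)
Line 11: ['data', 'fast'] (min_width=9, slack=1)
Line 12: ['rock', 'be'] (min_width=7, slack=3)
Line 13: ['sound', 'lion'] (min_width=10, slack=0)
Line 14: ['one'] (min_width=3, slack=7)

Answer: good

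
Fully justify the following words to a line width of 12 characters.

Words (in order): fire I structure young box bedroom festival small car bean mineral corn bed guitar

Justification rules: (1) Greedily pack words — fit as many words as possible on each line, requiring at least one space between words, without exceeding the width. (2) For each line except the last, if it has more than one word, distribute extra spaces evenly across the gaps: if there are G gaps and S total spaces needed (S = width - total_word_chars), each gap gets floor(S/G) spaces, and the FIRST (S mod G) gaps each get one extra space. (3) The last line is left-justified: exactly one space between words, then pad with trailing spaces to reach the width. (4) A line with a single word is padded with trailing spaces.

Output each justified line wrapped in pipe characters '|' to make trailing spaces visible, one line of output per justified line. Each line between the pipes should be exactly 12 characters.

Line 1: ['fire', 'I'] (min_width=6, slack=6)
Line 2: ['structure'] (min_width=9, slack=3)
Line 3: ['young', 'box'] (min_width=9, slack=3)
Line 4: ['bedroom'] (min_width=7, slack=5)
Line 5: ['festival'] (min_width=8, slack=4)
Line 6: ['small', 'car'] (min_width=9, slack=3)
Line 7: ['bean', 'mineral'] (min_width=12, slack=0)
Line 8: ['corn', 'bed'] (min_width=8, slack=4)
Line 9: ['guitar'] (min_width=6, slack=6)

Answer: |fire       I|
|structure   |
|young    box|
|bedroom     |
|festival    |
|small    car|
|bean mineral|
|corn     bed|
|guitar      |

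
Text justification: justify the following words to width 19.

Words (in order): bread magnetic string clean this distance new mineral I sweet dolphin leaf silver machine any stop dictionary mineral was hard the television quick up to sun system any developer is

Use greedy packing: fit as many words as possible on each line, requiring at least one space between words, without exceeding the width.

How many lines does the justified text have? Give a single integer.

Line 1: ['bread', 'magnetic'] (min_width=14, slack=5)
Line 2: ['string', 'clean', 'this'] (min_width=17, slack=2)
Line 3: ['distance', 'new'] (min_width=12, slack=7)
Line 4: ['mineral', 'I', 'sweet'] (min_width=15, slack=4)
Line 5: ['dolphin', 'leaf', 'silver'] (min_width=19, slack=0)
Line 6: ['machine', 'any', 'stop'] (min_width=16, slack=3)
Line 7: ['dictionary', 'mineral'] (min_width=18, slack=1)
Line 8: ['was', 'hard', 'the'] (min_width=12, slack=7)
Line 9: ['television', 'quick', 'up'] (min_width=19, slack=0)
Line 10: ['to', 'sun', 'system', 'any'] (min_width=17, slack=2)
Line 11: ['developer', 'is'] (min_width=12, slack=7)
Total lines: 11

Answer: 11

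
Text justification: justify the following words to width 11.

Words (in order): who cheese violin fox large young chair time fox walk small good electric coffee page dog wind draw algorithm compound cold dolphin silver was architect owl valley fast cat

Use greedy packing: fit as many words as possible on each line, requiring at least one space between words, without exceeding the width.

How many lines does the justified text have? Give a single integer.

Line 1: ['who', 'cheese'] (min_width=10, slack=1)
Line 2: ['violin', 'fox'] (min_width=10, slack=1)
Line 3: ['large', 'young'] (min_width=11, slack=0)
Line 4: ['chair', 'time'] (min_width=10, slack=1)
Line 5: ['fox', 'walk'] (min_width=8, slack=3)
Line 6: ['small', 'good'] (min_width=10, slack=1)
Line 7: ['electric'] (min_width=8, slack=3)
Line 8: ['coffee', 'page'] (min_width=11, slack=0)
Line 9: ['dog', 'wind'] (min_width=8, slack=3)
Line 10: ['draw'] (min_width=4, slack=7)
Line 11: ['algorithm'] (min_width=9, slack=2)
Line 12: ['compound'] (min_width=8, slack=3)
Line 13: ['cold'] (min_width=4, slack=7)
Line 14: ['dolphin'] (min_width=7, slack=4)
Line 15: ['silver', 'was'] (min_width=10, slack=1)
Line 16: ['architect'] (min_width=9, slack=2)
Line 17: ['owl', 'valley'] (min_width=10, slack=1)
Line 18: ['fast', 'cat'] (min_width=8, slack=3)
Total lines: 18

Answer: 18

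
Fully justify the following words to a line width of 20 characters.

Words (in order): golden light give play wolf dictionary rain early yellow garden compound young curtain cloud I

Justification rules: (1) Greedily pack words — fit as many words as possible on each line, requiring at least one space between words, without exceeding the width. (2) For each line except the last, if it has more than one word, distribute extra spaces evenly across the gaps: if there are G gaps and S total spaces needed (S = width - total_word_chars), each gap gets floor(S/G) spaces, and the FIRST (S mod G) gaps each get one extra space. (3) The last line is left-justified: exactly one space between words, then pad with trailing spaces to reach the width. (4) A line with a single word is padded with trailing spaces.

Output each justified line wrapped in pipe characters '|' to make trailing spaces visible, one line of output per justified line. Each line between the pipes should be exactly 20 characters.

Line 1: ['golden', 'light', 'give'] (min_width=17, slack=3)
Line 2: ['play', 'wolf', 'dictionary'] (min_width=20, slack=0)
Line 3: ['rain', 'early', 'yellow'] (min_width=17, slack=3)
Line 4: ['garden', 'compound'] (min_width=15, slack=5)
Line 5: ['young', 'curtain', 'cloud'] (min_width=19, slack=1)
Line 6: ['I'] (min_width=1, slack=19)

Answer: |golden   light  give|
|play wolf dictionary|
|rain   early  yellow|
|garden      compound|
|young  curtain cloud|
|I                   |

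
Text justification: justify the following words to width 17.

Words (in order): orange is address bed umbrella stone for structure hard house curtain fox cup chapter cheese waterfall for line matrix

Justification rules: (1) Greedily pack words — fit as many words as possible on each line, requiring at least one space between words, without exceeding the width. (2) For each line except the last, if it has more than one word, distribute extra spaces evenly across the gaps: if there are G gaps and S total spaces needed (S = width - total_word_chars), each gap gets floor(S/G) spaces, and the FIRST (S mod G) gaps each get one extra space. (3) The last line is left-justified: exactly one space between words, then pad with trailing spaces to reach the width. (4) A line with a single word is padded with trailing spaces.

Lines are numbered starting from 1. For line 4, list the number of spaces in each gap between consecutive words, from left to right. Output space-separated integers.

Answer: 4

Derivation:
Line 1: ['orange', 'is', 'address'] (min_width=17, slack=0)
Line 2: ['bed', 'umbrella'] (min_width=12, slack=5)
Line 3: ['stone', 'for'] (min_width=9, slack=8)
Line 4: ['structure', 'hard'] (min_width=14, slack=3)
Line 5: ['house', 'curtain', 'fox'] (min_width=17, slack=0)
Line 6: ['cup', 'chapter'] (min_width=11, slack=6)
Line 7: ['cheese', 'waterfall'] (min_width=16, slack=1)
Line 8: ['for', 'line', 'matrix'] (min_width=15, slack=2)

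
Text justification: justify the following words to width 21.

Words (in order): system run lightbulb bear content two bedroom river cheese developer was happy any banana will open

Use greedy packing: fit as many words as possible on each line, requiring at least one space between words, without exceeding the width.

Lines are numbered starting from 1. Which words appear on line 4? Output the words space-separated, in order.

Answer: developer was happy

Derivation:
Line 1: ['system', 'run', 'lightbulb'] (min_width=20, slack=1)
Line 2: ['bear', 'content', 'two'] (min_width=16, slack=5)
Line 3: ['bedroom', 'river', 'cheese'] (min_width=20, slack=1)
Line 4: ['developer', 'was', 'happy'] (min_width=19, slack=2)
Line 5: ['any', 'banana', 'will', 'open'] (min_width=20, slack=1)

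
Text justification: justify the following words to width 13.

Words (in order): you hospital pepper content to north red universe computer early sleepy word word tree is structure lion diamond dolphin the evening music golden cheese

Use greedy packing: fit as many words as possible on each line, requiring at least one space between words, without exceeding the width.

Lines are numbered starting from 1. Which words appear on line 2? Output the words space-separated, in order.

Answer: pepper

Derivation:
Line 1: ['you', 'hospital'] (min_width=12, slack=1)
Line 2: ['pepper'] (min_width=6, slack=7)
Line 3: ['content', 'to'] (min_width=10, slack=3)
Line 4: ['north', 'red'] (min_width=9, slack=4)
Line 5: ['universe'] (min_width=8, slack=5)
Line 6: ['computer'] (min_width=8, slack=5)
Line 7: ['early', 'sleepy'] (min_width=12, slack=1)
Line 8: ['word', 'word'] (min_width=9, slack=4)
Line 9: ['tree', 'is'] (min_width=7, slack=6)
Line 10: ['structure'] (min_width=9, slack=4)
Line 11: ['lion', 'diamond'] (min_width=12, slack=1)
Line 12: ['dolphin', 'the'] (min_width=11, slack=2)
Line 13: ['evening', 'music'] (min_width=13, slack=0)
Line 14: ['golden', 'cheese'] (min_width=13, slack=0)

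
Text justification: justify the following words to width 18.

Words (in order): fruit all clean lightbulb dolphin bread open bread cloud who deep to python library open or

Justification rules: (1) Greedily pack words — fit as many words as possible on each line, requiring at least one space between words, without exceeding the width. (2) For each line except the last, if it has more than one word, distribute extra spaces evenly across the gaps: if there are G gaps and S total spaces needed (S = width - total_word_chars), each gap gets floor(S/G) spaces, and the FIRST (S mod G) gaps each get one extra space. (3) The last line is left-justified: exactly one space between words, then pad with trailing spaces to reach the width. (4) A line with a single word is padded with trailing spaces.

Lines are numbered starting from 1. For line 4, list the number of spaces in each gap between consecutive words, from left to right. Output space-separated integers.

Answer: 2 1 1

Derivation:
Line 1: ['fruit', 'all', 'clean'] (min_width=15, slack=3)
Line 2: ['lightbulb', 'dolphin'] (min_width=17, slack=1)
Line 3: ['bread', 'open', 'bread'] (min_width=16, slack=2)
Line 4: ['cloud', 'who', 'deep', 'to'] (min_width=17, slack=1)
Line 5: ['python', 'library'] (min_width=14, slack=4)
Line 6: ['open', 'or'] (min_width=7, slack=11)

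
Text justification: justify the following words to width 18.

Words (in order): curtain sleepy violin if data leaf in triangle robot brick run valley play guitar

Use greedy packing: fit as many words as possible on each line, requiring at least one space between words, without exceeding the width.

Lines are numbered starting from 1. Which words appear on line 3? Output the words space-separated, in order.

Line 1: ['curtain', 'sleepy'] (min_width=14, slack=4)
Line 2: ['violin', 'if', 'data'] (min_width=14, slack=4)
Line 3: ['leaf', 'in', 'triangle'] (min_width=16, slack=2)
Line 4: ['robot', 'brick', 'run'] (min_width=15, slack=3)
Line 5: ['valley', 'play', 'guitar'] (min_width=18, slack=0)

Answer: leaf in triangle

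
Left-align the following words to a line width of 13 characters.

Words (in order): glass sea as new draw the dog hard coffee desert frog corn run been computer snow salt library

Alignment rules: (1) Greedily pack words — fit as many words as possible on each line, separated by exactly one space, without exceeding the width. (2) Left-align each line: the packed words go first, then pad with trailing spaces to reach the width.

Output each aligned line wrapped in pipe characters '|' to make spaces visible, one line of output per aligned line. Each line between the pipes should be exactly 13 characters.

Line 1: ['glass', 'sea', 'as'] (min_width=12, slack=1)
Line 2: ['new', 'draw', 'the'] (min_width=12, slack=1)
Line 3: ['dog', 'hard'] (min_width=8, slack=5)
Line 4: ['coffee', 'desert'] (min_width=13, slack=0)
Line 5: ['frog', 'corn', 'run'] (min_width=13, slack=0)
Line 6: ['been', 'computer'] (min_width=13, slack=0)
Line 7: ['snow', 'salt'] (min_width=9, slack=4)
Line 8: ['library'] (min_width=7, slack=6)

Answer: |glass sea as |
|new draw the |
|dog hard     |
|coffee desert|
|frog corn run|
|been computer|
|snow salt    |
|library      |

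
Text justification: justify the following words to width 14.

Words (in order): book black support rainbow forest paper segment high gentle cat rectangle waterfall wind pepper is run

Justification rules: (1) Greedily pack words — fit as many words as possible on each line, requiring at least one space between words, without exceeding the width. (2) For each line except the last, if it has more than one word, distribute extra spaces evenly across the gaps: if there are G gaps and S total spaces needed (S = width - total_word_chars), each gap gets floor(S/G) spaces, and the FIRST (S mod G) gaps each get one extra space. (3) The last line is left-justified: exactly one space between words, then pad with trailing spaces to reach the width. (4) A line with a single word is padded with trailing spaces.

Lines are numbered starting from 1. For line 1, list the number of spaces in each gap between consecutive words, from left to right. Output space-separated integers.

Line 1: ['book', 'black'] (min_width=10, slack=4)
Line 2: ['support'] (min_width=7, slack=7)
Line 3: ['rainbow', 'forest'] (min_width=14, slack=0)
Line 4: ['paper', 'segment'] (min_width=13, slack=1)
Line 5: ['high', 'gentle'] (min_width=11, slack=3)
Line 6: ['cat', 'rectangle'] (min_width=13, slack=1)
Line 7: ['waterfall', 'wind'] (min_width=14, slack=0)
Line 8: ['pepper', 'is', 'run'] (min_width=13, slack=1)

Answer: 5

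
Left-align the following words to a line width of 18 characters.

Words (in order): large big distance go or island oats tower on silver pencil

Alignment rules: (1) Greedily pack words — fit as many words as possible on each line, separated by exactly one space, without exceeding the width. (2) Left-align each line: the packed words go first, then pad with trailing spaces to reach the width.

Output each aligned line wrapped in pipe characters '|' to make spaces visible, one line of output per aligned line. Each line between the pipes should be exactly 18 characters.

Line 1: ['large', 'big', 'distance'] (min_width=18, slack=0)
Line 2: ['go', 'or', 'island', 'oats'] (min_width=17, slack=1)
Line 3: ['tower', 'on', 'silver'] (min_width=15, slack=3)
Line 4: ['pencil'] (min_width=6, slack=12)

Answer: |large big distance|
|go or island oats |
|tower on silver   |
|pencil            |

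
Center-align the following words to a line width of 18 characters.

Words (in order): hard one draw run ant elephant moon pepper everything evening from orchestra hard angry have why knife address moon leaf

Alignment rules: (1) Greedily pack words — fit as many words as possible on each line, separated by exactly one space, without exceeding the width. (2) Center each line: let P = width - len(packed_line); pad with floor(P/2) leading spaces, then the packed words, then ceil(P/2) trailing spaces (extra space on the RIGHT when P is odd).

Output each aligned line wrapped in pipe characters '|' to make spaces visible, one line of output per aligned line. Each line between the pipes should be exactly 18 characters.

Line 1: ['hard', 'one', 'draw', 'run'] (min_width=17, slack=1)
Line 2: ['ant', 'elephant', 'moon'] (min_width=17, slack=1)
Line 3: ['pepper', 'everything'] (min_width=17, slack=1)
Line 4: ['evening', 'from'] (min_width=12, slack=6)
Line 5: ['orchestra', 'hard'] (min_width=14, slack=4)
Line 6: ['angry', 'have', 'why'] (min_width=14, slack=4)
Line 7: ['knife', 'address', 'moon'] (min_width=18, slack=0)
Line 8: ['leaf'] (min_width=4, slack=14)

Answer: |hard one draw run |
|ant elephant moon |
|pepper everything |
|   evening from   |
|  orchestra hard  |
|  angry have why  |
|knife address moon|
|       leaf       |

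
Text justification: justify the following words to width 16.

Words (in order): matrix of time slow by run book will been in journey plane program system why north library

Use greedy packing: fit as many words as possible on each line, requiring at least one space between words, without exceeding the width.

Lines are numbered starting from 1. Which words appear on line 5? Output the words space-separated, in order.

Line 1: ['matrix', 'of', 'time'] (min_width=14, slack=2)
Line 2: ['slow', 'by', 'run', 'book'] (min_width=16, slack=0)
Line 3: ['will', 'been', 'in'] (min_width=12, slack=4)
Line 4: ['journey', 'plane'] (min_width=13, slack=3)
Line 5: ['program', 'system'] (min_width=14, slack=2)
Line 6: ['why', 'north'] (min_width=9, slack=7)
Line 7: ['library'] (min_width=7, slack=9)

Answer: program system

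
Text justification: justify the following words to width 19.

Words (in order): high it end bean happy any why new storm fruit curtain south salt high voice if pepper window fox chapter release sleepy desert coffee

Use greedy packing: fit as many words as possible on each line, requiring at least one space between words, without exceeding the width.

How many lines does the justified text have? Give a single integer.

Line 1: ['high', 'it', 'end', 'bean'] (min_width=16, slack=3)
Line 2: ['happy', 'any', 'why', 'new'] (min_width=17, slack=2)
Line 3: ['storm', 'fruit', 'curtain'] (min_width=19, slack=0)
Line 4: ['south', 'salt', 'high'] (min_width=15, slack=4)
Line 5: ['voice', 'if', 'pepper'] (min_width=15, slack=4)
Line 6: ['window', 'fox', 'chapter'] (min_width=18, slack=1)
Line 7: ['release', 'sleepy'] (min_width=14, slack=5)
Line 8: ['desert', 'coffee'] (min_width=13, slack=6)
Total lines: 8

Answer: 8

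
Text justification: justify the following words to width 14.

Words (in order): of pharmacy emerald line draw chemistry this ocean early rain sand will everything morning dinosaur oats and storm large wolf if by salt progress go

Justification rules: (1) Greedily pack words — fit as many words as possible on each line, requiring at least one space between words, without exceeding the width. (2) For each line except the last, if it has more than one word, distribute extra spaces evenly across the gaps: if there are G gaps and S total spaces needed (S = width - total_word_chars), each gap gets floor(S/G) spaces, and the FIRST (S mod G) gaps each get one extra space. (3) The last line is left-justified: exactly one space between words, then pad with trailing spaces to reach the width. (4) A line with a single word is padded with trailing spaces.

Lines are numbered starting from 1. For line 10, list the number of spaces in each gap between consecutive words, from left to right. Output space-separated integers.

Answer: 6

Derivation:
Line 1: ['of', 'pharmacy'] (min_width=11, slack=3)
Line 2: ['emerald', 'line'] (min_width=12, slack=2)
Line 3: ['draw', 'chemistry'] (min_width=14, slack=0)
Line 4: ['this', 'ocean'] (min_width=10, slack=4)
Line 5: ['early', 'rain'] (min_width=10, slack=4)
Line 6: ['sand', 'will'] (min_width=9, slack=5)
Line 7: ['everything'] (min_width=10, slack=4)
Line 8: ['morning'] (min_width=7, slack=7)
Line 9: ['dinosaur', 'oats'] (min_width=13, slack=1)
Line 10: ['and', 'storm'] (min_width=9, slack=5)
Line 11: ['large', 'wolf', 'if'] (min_width=13, slack=1)
Line 12: ['by', 'salt'] (min_width=7, slack=7)
Line 13: ['progress', 'go'] (min_width=11, slack=3)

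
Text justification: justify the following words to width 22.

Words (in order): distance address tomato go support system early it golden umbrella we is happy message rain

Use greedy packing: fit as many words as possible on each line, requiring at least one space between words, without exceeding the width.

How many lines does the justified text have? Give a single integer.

Line 1: ['distance', 'address'] (min_width=16, slack=6)
Line 2: ['tomato', 'go', 'support'] (min_width=17, slack=5)
Line 3: ['system', 'early', 'it', 'golden'] (min_width=22, slack=0)
Line 4: ['umbrella', 'we', 'is', 'happy'] (min_width=20, slack=2)
Line 5: ['message', 'rain'] (min_width=12, slack=10)
Total lines: 5

Answer: 5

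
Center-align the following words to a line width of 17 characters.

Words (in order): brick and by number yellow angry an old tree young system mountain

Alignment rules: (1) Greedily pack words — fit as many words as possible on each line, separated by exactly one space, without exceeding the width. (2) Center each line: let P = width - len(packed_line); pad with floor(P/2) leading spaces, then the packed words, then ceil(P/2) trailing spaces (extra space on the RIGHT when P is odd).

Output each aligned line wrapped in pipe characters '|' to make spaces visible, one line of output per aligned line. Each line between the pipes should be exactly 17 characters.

Line 1: ['brick', 'and', 'by'] (min_width=12, slack=5)
Line 2: ['number', 'yellow'] (min_width=13, slack=4)
Line 3: ['angry', 'an', 'old', 'tree'] (min_width=17, slack=0)
Line 4: ['young', 'system'] (min_width=12, slack=5)
Line 5: ['mountain'] (min_width=8, slack=9)

Answer: |  brick and by   |
|  number yellow  |
|angry an old tree|
|  young system   |
|    mountain     |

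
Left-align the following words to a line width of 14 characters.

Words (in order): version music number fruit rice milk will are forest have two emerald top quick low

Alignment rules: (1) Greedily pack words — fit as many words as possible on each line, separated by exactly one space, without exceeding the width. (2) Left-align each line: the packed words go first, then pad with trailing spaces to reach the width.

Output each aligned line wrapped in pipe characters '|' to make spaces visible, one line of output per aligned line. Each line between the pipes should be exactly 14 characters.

Line 1: ['version', 'music'] (min_width=13, slack=1)
Line 2: ['number', 'fruit'] (min_width=12, slack=2)
Line 3: ['rice', 'milk', 'will'] (min_width=14, slack=0)
Line 4: ['are', 'forest'] (min_width=10, slack=4)
Line 5: ['have', 'two'] (min_width=8, slack=6)
Line 6: ['emerald', 'top'] (min_width=11, slack=3)
Line 7: ['quick', 'low'] (min_width=9, slack=5)

Answer: |version music |
|number fruit  |
|rice milk will|
|are forest    |
|have two      |
|emerald top   |
|quick low     |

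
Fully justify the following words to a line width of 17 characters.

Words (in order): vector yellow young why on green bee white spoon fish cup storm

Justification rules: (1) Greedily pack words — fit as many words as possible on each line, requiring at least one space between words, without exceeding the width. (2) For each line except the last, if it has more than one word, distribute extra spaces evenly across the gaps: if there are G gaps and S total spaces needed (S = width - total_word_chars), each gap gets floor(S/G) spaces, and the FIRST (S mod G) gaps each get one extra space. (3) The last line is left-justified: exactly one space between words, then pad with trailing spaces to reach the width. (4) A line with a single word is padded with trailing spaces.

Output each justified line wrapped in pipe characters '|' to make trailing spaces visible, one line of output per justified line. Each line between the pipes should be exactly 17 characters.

Line 1: ['vector', 'yellow'] (min_width=13, slack=4)
Line 2: ['young', 'why', 'on'] (min_width=12, slack=5)
Line 3: ['green', 'bee', 'white'] (min_width=15, slack=2)
Line 4: ['spoon', 'fish', 'cup'] (min_width=14, slack=3)
Line 5: ['storm'] (min_width=5, slack=12)

Answer: |vector     yellow|
|young    why   on|
|green  bee  white|
|spoon   fish  cup|
|storm            |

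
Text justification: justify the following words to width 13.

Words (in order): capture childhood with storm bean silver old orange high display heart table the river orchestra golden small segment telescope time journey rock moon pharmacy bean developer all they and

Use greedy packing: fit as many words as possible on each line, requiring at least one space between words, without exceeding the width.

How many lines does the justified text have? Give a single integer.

Answer: 17

Derivation:
Line 1: ['capture'] (min_width=7, slack=6)
Line 2: ['childhood'] (min_width=9, slack=4)
Line 3: ['with', 'storm'] (min_width=10, slack=3)
Line 4: ['bean', 'silver'] (min_width=11, slack=2)
Line 5: ['old', 'orange'] (min_width=10, slack=3)
Line 6: ['high', 'display'] (min_width=12, slack=1)
Line 7: ['heart', 'table'] (min_width=11, slack=2)
Line 8: ['the', 'river'] (min_width=9, slack=4)
Line 9: ['orchestra'] (min_width=9, slack=4)
Line 10: ['golden', 'small'] (min_width=12, slack=1)
Line 11: ['segment'] (min_width=7, slack=6)
Line 12: ['telescope'] (min_width=9, slack=4)
Line 13: ['time', 'journey'] (min_width=12, slack=1)
Line 14: ['rock', 'moon'] (min_width=9, slack=4)
Line 15: ['pharmacy', 'bean'] (min_width=13, slack=0)
Line 16: ['developer', 'all'] (min_width=13, slack=0)
Line 17: ['they', 'and'] (min_width=8, slack=5)
Total lines: 17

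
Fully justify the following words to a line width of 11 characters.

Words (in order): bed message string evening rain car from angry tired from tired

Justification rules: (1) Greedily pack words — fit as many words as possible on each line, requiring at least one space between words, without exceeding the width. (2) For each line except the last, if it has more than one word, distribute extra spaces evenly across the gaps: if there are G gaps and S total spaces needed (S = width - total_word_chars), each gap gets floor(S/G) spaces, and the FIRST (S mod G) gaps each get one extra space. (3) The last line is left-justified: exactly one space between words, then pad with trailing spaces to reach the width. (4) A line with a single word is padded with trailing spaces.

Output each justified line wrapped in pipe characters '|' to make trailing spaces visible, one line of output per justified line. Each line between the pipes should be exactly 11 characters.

Answer: |bed message|
|string     |
|evening    |
|rain    car|
|from  angry|
|tired  from|
|tired      |

Derivation:
Line 1: ['bed', 'message'] (min_width=11, slack=0)
Line 2: ['string'] (min_width=6, slack=5)
Line 3: ['evening'] (min_width=7, slack=4)
Line 4: ['rain', 'car'] (min_width=8, slack=3)
Line 5: ['from', 'angry'] (min_width=10, slack=1)
Line 6: ['tired', 'from'] (min_width=10, slack=1)
Line 7: ['tired'] (min_width=5, slack=6)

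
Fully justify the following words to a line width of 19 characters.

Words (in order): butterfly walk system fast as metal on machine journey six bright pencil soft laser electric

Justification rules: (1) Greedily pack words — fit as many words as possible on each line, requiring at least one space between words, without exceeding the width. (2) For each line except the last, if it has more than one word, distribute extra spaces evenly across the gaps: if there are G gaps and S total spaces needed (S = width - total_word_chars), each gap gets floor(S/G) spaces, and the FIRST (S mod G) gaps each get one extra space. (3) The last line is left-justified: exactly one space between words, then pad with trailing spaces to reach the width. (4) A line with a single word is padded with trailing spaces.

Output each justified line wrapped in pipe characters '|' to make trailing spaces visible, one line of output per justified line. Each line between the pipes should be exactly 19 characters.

Answer: |butterfly      walk|
|system    fast   as|
|metal   on  machine|
|journey  six bright|
|pencil  soft  laser|
|electric           |

Derivation:
Line 1: ['butterfly', 'walk'] (min_width=14, slack=5)
Line 2: ['system', 'fast', 'as'] (min_width=14, slack=5)
Line 3: ['metal', 'on', 'machine'] (min_width=16, slack=3)
Line 4: ['journey', 'six', 'bright'] (min_width=18, slack=1)
Line 5: ['pencil', 'soft', 'laser'] (min_width=17, slack=2)
Line 6: ['electric'] (min_width=8, slack=11)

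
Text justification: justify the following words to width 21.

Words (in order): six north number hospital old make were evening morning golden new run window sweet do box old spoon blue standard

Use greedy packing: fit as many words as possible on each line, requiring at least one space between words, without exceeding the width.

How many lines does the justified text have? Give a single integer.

Answer: 6

Derivation:
Line 1: ['six', 'north', 'number'] (min_width=16, slack=5)
Line 2: ['hospital', 'old', 'make'] (min_width=17, slack=4)
Line 3: ['were', 'evening', 'morning'] (min_width=20, slack=1)
Line 4: ['golden', 'new', 'run', 'window'] (min_width=21, slack=0)
Line 5: ['sweet', 'do', 'box', 'old'] (min_width=16, slack=5)
Line 6: ['spoon', 'blue', 'standard'] (min_width=19, slack=2)
Total lines: 6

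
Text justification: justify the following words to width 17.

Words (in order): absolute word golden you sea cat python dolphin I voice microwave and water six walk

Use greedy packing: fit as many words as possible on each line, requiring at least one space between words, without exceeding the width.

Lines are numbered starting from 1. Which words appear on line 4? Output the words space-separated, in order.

Answer: dolphin I voice

Derivation:
Line 1: ['absolute', 'word'] (min_width=13, slack=4)
Line 2: ['golden', 'you', 'sea'] (min_width=14, slack=3)
Line 3: ['cat', 'python'] (min_width=10, slack=7)
Line 4: ['dolphin', 'I', 'voice'] (min_width=15, slack=2)
Line 5: ['microwave', 'and'] (min_width=13, slack=4)
Line 6: ['water', 'six', 'walk'] (min_width=14, slack=3)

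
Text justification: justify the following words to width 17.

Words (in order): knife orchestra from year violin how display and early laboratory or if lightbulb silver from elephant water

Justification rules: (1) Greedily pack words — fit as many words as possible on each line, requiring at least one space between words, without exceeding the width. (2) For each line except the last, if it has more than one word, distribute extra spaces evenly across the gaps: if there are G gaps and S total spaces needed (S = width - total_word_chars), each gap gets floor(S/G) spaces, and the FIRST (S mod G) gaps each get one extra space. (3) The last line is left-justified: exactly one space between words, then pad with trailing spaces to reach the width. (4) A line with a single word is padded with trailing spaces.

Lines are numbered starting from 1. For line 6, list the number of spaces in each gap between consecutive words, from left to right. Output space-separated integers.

Answer: 7

Derivation:
Line 1: ['knife', 'orchestra'] (min_width=15, slack=2)
Line 2: ['from', 'year', 'violin'] (min_width=16, slack=1)
Line 3: ['how', 'display', 'and'] (min_width=15, slack=2)
Line 4: ['early', 'laboratory'] (min_width=16, slack=1)
Line 5: ['or', 'if', 'lightbulb'] (min_width=15, slack=2)
Line 6: ['silver', 'from'] (min_width=11, slack=6)
Line 7: ['elephant', 'water'] (min_width=14, slack=3)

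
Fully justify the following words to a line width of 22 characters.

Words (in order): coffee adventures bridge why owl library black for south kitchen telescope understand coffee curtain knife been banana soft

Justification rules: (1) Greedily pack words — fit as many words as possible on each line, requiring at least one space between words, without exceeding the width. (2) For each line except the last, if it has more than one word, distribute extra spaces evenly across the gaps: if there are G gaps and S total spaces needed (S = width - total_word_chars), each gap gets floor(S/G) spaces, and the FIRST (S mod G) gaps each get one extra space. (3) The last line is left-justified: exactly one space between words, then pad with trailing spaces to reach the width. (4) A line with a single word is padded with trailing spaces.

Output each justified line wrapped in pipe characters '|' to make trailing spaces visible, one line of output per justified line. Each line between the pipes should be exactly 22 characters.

Answer: |coffee      adventures|
|bridge why owl library|
|black     for    south|
|kitchen      telescope|
|understand      coffee|
|curtain   knife   been|
|banana soft           |

Derivation:
Line 1: ['coffee', 'adventures'] (min_width=17, slack=5)
Line 2: ['bridge', 'why', 'owl', 'library'] (min_width=22, slack=0)
Line 3: ['black', 'for', 'south'] (min_width=15, slack=7)
Line 4: ['kitchen', 'telescope'] (min_width=17, slack=5)
Line 5: ['understand', 'coffee'] (min_width=17, slack=5)
Line 6: ['curtain', 'knife', 'been'] (min_width=18, slack=4)
Line 7: ['banana', 'soft'] (min_width=11, slack=11)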